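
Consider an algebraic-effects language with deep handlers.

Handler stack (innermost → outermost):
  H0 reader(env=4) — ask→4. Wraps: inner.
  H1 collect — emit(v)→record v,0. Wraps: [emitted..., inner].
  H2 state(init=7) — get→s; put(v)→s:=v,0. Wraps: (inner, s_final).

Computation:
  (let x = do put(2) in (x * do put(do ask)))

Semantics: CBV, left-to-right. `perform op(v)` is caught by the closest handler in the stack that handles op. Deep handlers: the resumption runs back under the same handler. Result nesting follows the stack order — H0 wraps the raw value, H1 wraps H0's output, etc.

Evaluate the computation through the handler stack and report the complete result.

Step-by-step:
put(2) @ H2 ⇒ s:=2
ask @ H0 ⇒ 4
put(4) @ H2 ⇒ s:=4
H0 returns 0
H1 returns [0]
H2 returns ([0], 4)
= ([0], 4)

Answer: ([0], 4)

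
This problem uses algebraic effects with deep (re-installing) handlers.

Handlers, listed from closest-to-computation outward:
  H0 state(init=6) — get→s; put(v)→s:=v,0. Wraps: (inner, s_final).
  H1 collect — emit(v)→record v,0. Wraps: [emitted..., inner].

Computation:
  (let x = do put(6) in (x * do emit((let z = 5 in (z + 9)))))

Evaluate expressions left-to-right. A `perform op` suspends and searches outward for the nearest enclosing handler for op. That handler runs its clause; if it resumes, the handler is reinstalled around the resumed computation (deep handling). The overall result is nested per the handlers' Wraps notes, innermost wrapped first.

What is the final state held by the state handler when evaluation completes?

Evaluation trace:
put(6) @ H0 ⇒ s:=6
emit(14) @ H1 ⇒ out+=14
H0 returns (0, 6)
H1 returns [14, (0, 6)]
= [14, (0, 6)]

Answer: 6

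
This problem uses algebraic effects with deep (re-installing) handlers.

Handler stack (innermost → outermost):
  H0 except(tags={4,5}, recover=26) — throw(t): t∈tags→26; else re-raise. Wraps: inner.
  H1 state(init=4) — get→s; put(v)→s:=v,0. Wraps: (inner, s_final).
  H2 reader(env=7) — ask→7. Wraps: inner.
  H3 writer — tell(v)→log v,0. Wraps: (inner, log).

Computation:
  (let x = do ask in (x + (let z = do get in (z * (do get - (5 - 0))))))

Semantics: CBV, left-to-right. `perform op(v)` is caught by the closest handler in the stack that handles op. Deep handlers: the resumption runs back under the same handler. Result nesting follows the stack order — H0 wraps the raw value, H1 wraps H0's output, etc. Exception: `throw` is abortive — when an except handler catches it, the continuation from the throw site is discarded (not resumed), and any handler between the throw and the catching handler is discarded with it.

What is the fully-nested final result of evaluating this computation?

Working:
ask @ H2 ⇒ 7
get @ H1 ⇒ 4
get @ H1 ⇒ 4
H0 returns 3
H1 returns (3, 4)
H2 returns (3, 4)
H3 returns ((3, 4), ())
= ((3, 4), ())

Answer: ((3, 4), ())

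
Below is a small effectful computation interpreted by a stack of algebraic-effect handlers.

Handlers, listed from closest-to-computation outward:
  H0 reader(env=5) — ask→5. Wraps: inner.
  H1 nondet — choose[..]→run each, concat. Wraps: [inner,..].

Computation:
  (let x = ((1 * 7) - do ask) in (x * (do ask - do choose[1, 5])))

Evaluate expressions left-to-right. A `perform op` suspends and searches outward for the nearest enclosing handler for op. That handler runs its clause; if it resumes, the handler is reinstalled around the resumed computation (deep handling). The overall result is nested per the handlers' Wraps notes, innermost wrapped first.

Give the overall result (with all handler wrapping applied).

Evaluation trace:
ask @ H0 ⇒ 5
ask @ H0 ⇒ 5
choose[1, 5] @ H1
  branch[0] choose=1:
    H0 returns 8
    H1 returns [8]
  branch[1] choose=5:
    H0 returns 0
    H1 returns [0]
= [8, 0]

Answer: [8, 0]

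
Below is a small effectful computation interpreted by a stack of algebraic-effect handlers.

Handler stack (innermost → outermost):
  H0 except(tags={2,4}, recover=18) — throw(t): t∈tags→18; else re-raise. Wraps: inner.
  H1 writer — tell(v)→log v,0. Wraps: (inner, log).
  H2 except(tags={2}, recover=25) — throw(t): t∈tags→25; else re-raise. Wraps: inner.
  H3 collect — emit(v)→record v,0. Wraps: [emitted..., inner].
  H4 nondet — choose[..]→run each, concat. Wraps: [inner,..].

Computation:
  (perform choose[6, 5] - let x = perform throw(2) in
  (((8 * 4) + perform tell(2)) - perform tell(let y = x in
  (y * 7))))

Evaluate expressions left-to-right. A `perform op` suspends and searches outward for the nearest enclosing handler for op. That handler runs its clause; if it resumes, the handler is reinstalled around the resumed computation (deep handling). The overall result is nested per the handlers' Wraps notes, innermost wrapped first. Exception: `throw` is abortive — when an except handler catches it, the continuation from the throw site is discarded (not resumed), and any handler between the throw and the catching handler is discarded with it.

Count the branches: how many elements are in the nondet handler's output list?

Answer: 2

Working:
choose[6, 5] @ H4
  branch[0] choose=6:
    throw(2) @ H0 caught ⇒ 18
    H1 returns (18, ())
    H2 returns (18, ())
    H3 returns [(18, ())]
    H4 returns [[(18, ())]]
  branch[1] choose=5:
    throw(2) @ H0 caught ⇒ 18
    H1 returns (18, ())
    H2 returns (18, ())
    H3 returns [(18, ())]
    H4 returns [[(18, ())]]
= [[(18, ())], [(18, ())]]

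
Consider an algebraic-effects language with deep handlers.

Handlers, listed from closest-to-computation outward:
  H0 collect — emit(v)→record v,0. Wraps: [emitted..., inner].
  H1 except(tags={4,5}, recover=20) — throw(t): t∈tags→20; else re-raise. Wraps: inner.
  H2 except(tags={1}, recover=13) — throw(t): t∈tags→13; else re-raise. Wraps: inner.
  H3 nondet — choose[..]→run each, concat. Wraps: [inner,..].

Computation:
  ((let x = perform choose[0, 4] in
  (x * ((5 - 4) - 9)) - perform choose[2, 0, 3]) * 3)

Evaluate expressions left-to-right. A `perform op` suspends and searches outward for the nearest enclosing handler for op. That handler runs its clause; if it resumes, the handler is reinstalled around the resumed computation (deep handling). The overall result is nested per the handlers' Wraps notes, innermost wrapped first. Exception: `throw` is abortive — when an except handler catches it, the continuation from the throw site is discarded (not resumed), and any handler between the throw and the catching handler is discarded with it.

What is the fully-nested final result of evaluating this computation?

Step-by-step:
choose[0, 4] @ H3
  branch[0] choose=0:
    choose[2, 0, 3] @ H3
      branch[0] choose=2:
        H0 returns [-6]
        H1 returns [-6]
        H2 returns [-6]
        H3 returns [[-6]]
      branch[1] choose=0:
        H0 returns [0]
        H1 returns [0]
        H2 returns [0]
        H3 returns [[0]]
      branch[2] choose=3:
        H0 returns [-9]
        H1 returns [-9]
        H2 returns [-9]
        H3 returns [[-9]]
  branch[1] choose=4:
    choose[2, 0, 3] @ H3
      branch[0] choose=2:
        H0 returns [-102]
        H1 returns [-102]
        H2 returns [-102]
        H3 returns [[-102]]
      branch[1] choose=0:
        H0 returns [-96]
        H1 returns [-96]
        H2 returns [-96]
        H3 returns [[-96]]
      branch[2] choose=3:
        H0 returns [-105]
        H1 returns [-105]
        H2 returns [-105]
        H3 returns [[-105]]
= [[-6], [0], [-9], [-102], [-96], [-105]]

Answer: [[-6], [0], [-9], [-102], [-96], [-105]]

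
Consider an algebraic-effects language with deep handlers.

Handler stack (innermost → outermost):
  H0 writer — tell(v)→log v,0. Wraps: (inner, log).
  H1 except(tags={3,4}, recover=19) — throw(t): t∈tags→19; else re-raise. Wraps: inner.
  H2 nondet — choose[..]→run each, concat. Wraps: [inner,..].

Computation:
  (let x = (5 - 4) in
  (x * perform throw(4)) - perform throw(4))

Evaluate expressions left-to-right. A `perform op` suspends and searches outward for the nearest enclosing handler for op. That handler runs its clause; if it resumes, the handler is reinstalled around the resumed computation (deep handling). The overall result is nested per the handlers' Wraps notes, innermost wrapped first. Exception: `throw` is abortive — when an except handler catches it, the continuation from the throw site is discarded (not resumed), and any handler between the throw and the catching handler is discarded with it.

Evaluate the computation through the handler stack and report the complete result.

Step-by-step:
throw(4) @ H1 caught ⇒ 19
H2 returns [19]
= [19]

Answer: [19]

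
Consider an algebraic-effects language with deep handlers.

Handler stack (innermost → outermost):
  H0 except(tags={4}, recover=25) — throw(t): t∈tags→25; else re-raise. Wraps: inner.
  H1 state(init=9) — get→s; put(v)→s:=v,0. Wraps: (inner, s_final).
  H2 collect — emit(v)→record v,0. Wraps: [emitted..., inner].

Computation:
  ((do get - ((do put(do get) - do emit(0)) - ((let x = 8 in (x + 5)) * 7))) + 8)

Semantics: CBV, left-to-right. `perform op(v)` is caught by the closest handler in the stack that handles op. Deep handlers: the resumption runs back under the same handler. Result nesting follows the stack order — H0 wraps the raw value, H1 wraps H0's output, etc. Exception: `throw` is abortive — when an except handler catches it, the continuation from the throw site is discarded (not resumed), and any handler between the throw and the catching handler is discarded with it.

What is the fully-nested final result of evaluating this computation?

Answer: [0, (108, 9)]

Step-by-step:
get @ H1 ⇒ 9
get @ H1 ⇒ 9
put(9) @ H1 ⇒ s:=9
emit(0) @ H2 ⇒ out+=0
H0 returns 108
H1 returns (108, 9)
H2 returns [0, (108, 9)]
= [0, (108, 9)]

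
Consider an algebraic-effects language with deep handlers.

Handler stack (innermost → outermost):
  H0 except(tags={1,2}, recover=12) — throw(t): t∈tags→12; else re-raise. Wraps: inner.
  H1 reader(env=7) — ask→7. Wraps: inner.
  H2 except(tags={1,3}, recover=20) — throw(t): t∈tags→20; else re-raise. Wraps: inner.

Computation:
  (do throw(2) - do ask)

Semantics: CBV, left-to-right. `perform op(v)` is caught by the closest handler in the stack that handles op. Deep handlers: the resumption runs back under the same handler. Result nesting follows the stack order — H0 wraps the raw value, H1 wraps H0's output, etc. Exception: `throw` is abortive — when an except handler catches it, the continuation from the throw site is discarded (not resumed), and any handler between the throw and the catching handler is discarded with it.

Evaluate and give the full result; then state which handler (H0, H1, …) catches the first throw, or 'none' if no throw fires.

Step-by-step:
throw(2) @ H0 caught ⇒ 12
H1 returns 12
H2 returns 12
= 12

Answer: 12 ; first throw caught by: H0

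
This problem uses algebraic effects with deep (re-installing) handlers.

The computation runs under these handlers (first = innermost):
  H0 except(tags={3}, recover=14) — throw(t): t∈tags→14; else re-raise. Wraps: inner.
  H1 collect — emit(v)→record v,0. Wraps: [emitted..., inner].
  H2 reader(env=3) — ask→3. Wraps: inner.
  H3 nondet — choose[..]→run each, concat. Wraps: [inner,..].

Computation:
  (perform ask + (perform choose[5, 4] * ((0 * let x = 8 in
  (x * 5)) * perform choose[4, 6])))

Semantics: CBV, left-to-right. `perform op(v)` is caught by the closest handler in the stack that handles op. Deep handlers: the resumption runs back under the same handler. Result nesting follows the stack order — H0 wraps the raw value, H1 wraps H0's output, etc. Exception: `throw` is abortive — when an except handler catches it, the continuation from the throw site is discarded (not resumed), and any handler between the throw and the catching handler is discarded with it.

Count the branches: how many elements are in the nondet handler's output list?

Evaluation trace:
ask @ H2 ⇒ 3
choose[5, 4] @ H3
  branch[0] choose=5:
    choose[4, 6] @ H3
      branch[0] choose=4:
        H0 returns 3
        H1 returns [3]
        H2 returns [3]
        H3 returns [[3]]
      branch[1] choose=6:
        H0 returns 3
        H1 returns [3]
        H2 returns [3]
        H3 returns [[3]]
  branch[1] choose=4:
    choose[4, 6] @ H3
      branch[0] choose=4:
        H0 returns 3
        H1 returns [3]
        H2 returns [3]
        H3 returns [[3]]
      branch[1] choose=6:
        H0 returns 3
        H1 returns [3]
        H2 returns [3]
        H3 returns [[3]]
= [[3], [3], [3], [3]]

Answer: 4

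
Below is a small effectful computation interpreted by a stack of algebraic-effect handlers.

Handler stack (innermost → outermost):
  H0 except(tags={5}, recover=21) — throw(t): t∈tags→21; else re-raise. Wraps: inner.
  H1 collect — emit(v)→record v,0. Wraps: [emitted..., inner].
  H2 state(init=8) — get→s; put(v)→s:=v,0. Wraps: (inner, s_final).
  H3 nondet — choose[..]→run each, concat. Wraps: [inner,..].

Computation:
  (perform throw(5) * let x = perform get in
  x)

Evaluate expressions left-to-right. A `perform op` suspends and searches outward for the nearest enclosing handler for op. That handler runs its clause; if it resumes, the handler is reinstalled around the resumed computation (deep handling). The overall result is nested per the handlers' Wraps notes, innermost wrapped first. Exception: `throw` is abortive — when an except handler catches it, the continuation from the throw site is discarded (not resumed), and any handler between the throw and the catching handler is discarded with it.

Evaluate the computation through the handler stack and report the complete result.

Evaluation trace:
throw(5) @ H0 caught ⇒ 21
H1 returns [21]
H2 returns ([21], 8)
H3 returns [([21], 8)]
= [([21], 8)]

Answer: [([21], 8)]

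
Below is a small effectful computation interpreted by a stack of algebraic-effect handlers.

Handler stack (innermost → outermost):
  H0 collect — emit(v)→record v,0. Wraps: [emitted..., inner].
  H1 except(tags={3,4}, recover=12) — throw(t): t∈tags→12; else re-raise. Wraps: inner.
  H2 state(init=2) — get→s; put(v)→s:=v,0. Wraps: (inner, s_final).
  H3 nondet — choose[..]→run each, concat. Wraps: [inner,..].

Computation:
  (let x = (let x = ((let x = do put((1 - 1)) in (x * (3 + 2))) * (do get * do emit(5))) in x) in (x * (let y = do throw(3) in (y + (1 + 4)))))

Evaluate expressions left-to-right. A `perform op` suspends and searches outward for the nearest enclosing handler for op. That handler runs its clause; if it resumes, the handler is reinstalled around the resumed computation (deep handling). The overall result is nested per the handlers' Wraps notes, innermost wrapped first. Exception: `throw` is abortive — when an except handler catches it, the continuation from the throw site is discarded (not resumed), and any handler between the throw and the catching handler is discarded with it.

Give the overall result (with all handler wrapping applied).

Answer: [(12, 0)]

Evaluation trace:
put(0) @ H2 ⇒ s:=0
get @ H2 ⇒ 0
emit(5) @ H0 ⇒ out+=5
throw(3) @ H1 caught ⇒ 12
H2 returns (12, 0)
H3 returns [(12, 0)]
= [(12, 0)]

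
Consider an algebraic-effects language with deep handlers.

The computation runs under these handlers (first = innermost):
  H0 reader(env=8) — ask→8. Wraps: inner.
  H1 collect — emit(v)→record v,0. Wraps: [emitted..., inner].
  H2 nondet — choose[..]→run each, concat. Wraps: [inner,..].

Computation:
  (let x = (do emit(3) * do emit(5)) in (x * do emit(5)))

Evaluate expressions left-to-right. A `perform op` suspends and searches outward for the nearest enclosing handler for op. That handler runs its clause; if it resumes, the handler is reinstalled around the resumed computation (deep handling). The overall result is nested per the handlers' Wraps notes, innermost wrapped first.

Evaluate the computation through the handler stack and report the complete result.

Answer: [[3, 5, 5, 0]]

Working:
emit(3) @ H1 ⇒ out+=3
emit(5) @ H1 ⇒ out+=5
emit(5) @ H1 ⇒ out+=5
H0 returns 0
H1 returns [3, 5, 5, 0]
H2 returns [[3, 5, 5, 0]]
= [[3, 5, 5, 0]]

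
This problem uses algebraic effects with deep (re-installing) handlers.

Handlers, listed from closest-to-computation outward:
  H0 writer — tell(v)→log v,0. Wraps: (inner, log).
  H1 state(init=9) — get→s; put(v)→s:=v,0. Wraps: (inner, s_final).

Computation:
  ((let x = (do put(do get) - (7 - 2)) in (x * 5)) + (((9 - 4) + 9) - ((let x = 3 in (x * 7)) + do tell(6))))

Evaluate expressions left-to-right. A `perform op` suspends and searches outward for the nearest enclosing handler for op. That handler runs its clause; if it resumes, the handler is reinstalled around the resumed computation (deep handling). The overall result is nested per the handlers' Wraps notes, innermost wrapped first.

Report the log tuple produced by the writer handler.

Working:
get @ H1 ⇒ 9
put(9) @ H1 ⇒ s:=9
tell(6) @ H0 ⇒ log+=6
H0 returns (-32, (6))
H1 returns ((-32, (6)), 9)
= ((-32, (6)), 9)

Answer: (6)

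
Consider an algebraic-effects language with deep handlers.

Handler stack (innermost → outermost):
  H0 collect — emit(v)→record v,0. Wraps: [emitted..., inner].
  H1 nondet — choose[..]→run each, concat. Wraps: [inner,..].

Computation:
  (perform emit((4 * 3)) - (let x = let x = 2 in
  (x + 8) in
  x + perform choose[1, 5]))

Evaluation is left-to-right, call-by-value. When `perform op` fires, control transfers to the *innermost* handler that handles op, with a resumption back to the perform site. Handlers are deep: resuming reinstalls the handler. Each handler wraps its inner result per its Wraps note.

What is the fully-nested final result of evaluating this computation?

Step-by-step:
emit(12) @ H0 ⇒ out+=12
choose[1, 5] @ H1
  branch[0] choose=1:
    H0 returns [12, -11]
    H1 returns [[12, -11]]
  branch[1] choose=5:
    H0 returns [12, -15]
    H1 returns [[12, -15]]
= [[12, -11], [12, -15]]

Answer: [[12, -11], [12, -15]]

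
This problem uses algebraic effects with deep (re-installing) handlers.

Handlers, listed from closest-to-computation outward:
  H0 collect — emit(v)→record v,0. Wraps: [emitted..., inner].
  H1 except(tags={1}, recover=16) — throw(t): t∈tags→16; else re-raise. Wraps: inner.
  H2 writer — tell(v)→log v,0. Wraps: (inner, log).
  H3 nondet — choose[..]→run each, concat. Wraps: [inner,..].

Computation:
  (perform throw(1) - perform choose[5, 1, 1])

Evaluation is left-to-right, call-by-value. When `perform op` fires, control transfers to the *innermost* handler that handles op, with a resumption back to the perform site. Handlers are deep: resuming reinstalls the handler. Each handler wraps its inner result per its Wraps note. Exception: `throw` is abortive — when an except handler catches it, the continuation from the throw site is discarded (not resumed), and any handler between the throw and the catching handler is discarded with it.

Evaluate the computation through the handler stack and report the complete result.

Working:
throw(1) @ H1 caught ⇒ 16
H2 returns (16, ())
H3 returns [(16, ())]
= [(16, ())]

Answer: [(16, ())]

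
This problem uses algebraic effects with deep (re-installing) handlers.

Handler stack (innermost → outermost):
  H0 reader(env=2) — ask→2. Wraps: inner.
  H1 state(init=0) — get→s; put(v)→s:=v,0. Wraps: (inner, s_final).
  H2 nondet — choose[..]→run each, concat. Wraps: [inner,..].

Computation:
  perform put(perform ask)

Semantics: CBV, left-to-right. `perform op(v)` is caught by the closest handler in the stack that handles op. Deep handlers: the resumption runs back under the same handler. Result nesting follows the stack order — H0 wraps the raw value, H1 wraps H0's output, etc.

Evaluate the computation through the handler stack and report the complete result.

Working:
ask @ H0 ⇒ 2
put(2) @ H1 ⇒ s:=2
H0 returns 0
H1 returns (0, 2)
H2 returns [(0, 2)]
= [(0, 2)]

Answer: [(0, 2)]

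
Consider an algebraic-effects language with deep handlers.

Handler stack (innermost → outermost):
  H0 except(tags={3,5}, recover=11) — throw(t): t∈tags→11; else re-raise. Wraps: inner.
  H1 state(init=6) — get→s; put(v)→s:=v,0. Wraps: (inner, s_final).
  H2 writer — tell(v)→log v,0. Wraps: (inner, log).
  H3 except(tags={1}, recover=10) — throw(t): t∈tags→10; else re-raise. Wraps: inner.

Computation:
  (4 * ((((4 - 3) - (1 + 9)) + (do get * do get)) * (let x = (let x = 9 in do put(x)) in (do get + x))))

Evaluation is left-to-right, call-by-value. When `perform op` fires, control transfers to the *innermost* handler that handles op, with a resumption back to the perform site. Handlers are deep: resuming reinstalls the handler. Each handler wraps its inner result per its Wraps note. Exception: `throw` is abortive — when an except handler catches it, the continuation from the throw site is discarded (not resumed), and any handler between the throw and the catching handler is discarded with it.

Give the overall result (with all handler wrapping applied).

Working:
get @ H1 ⇒ 6
get @ H1 ⇒ 6
put(9) @ H1 ⇒ s:=9
get @ H1 ⇒ 9
H0 returns 972
H1 returns (972, 9)
H2 returns ((972, 9), ())
H3 returns ((972, 9), ())
= ((972, 9), ())

Answer: ((972, 9), ())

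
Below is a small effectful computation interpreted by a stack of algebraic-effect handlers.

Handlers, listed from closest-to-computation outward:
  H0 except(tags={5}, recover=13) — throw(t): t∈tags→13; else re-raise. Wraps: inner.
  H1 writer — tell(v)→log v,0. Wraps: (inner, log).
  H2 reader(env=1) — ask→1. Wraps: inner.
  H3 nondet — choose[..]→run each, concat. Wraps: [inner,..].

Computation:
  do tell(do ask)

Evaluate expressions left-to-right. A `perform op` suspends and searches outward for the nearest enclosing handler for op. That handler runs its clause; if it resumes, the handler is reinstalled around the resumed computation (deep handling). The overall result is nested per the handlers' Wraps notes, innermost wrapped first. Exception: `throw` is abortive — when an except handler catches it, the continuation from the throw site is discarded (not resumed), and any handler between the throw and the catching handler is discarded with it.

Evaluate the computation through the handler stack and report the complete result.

Step-by-step:
ask @ H2 ⇒ 1
tell(1) @ H1 ⇒ log+=1
H0 returns 0
H1 returns (0, (1))
H2 returns (0, (1))
H3 returns [(0, (1))]
= [(0, (1))]

Answer: [(0, (1))]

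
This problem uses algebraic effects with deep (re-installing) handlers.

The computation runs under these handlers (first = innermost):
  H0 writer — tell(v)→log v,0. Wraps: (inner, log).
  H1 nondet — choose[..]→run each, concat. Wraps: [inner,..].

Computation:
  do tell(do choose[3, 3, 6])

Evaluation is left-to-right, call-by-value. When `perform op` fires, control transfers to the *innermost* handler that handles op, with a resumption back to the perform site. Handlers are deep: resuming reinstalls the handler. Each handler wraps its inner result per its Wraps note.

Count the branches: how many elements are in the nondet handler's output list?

Answer: 3

Step-by-step:
choose[3, 3, 6] @ H1
  branch[0] choose=3:
    tell(3) @ H0 ⇒ log+=3
    H0 returns (0, (3))
    H1 returns [(0, (3))]
  branch[1] choose=3:
    tell(3) @ H0 ⇒ log+=3
    H0 returns (0, (3))
    H1 returns [(0, (3))]
  branch[2] choose=6:
    tell(6) @ H0 ⇒ log+=6
    H0 returns (0, (6))
    H1 returns [(0, (6))]
= [(0, (3)), (0, (3)), (0, (6))]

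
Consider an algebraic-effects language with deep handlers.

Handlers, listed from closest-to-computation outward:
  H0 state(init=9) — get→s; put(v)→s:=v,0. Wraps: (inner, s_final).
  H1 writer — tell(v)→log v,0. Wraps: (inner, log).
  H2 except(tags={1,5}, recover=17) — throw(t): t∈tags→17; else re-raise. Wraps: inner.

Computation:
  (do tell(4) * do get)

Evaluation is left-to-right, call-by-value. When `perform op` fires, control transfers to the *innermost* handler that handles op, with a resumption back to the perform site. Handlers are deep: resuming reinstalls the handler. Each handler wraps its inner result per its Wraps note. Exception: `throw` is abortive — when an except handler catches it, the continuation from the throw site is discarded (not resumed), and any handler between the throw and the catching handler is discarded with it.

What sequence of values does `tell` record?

Answer: (4)

Evaluation trace:
tell(4) @ H1 ⇒ log+=4
get @ H0 ⇒ 9
H0 returns (0, 9)
H1 returns ((0, 9), (4))
H2 returns ((0, 9), (4))
= ((0, 9), (4))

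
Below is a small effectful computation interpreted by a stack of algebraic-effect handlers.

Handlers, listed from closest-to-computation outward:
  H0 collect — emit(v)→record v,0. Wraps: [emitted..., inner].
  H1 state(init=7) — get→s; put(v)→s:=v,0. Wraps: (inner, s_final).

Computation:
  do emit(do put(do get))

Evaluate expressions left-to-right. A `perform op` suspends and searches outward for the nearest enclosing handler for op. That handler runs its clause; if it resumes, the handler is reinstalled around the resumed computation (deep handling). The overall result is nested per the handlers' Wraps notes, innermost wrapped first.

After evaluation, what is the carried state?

Step-by-step:
get @ H1 ⇒ 7
put(7) @ H1 ⇒ s:=7
emit(0) @ H0 ⇒ out+=0
H0 returns [0, 0]
H1 returns ([0, 0], 7)
= ([0, 0], 7)

Answer: 7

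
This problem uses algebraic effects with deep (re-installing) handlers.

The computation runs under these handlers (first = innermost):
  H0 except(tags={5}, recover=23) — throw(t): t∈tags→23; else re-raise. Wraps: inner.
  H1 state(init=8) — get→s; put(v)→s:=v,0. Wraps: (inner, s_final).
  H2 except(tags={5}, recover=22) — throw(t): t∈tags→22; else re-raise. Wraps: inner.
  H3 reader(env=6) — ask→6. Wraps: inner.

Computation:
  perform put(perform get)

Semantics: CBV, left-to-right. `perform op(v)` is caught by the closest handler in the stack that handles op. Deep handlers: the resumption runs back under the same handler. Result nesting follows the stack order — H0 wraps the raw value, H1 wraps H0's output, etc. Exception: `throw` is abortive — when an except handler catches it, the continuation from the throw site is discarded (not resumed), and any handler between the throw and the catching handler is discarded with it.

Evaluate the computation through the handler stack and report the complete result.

Working:
get @ H1 ⇒ 8
put(8) @ H1 ⇒ s:=8
H0 returns 0
H1 returns (0, 8)
H2 returns (0, 8)
H3 returns (0, 8)
= (0, 8)

Answer: (0, 8)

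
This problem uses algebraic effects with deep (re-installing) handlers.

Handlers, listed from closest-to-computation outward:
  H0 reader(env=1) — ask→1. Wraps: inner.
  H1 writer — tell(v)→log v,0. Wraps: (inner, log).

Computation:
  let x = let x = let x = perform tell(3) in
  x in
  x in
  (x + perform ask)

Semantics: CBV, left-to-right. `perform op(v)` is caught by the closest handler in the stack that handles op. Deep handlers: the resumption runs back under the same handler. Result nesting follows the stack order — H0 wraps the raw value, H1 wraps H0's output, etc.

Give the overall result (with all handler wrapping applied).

Answer: (1, (3))

Working:
tell(3) @ H1 ⇒ log+=3
ask @ H0 ⇒ 1
H0 returns 1
H1 returns (1, (3))
= (1, (3))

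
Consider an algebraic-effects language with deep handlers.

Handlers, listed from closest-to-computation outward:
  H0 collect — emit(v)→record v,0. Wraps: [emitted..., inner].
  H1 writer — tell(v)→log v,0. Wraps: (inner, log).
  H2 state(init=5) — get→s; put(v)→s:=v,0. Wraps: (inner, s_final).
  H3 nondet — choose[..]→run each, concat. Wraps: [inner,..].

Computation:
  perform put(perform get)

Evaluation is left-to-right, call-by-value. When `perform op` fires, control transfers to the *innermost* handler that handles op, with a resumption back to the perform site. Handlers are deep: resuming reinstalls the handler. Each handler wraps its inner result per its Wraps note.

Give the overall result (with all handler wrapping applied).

Step-by-step:
get @ H2 ⇒ 5
put(5) @ H2 ⇒ s:=5
H0 returns [0]
H1 returns ([0], ())
H2 returns (([0], ()), 5)
H3 returns [(([0], ()), 5)]
= [(([0], ()), 5)]

Answer: [(([0], ()), 5)]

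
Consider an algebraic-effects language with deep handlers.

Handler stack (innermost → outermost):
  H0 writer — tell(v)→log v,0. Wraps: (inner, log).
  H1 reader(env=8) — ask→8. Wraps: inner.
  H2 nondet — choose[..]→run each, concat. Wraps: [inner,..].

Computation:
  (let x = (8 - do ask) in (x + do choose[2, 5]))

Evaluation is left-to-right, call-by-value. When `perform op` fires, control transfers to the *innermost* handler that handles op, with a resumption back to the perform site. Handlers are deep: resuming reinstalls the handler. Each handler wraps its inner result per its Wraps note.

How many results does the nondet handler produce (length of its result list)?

Answer: 2

Working:
ask @ H1 ⇒ 8
choose[2, 5] @ H2
  branch[0] choose=2:
    H0 returns (2, ())
    H1 returns (2, ())
    H2 returns [(2, ())]
  branch[1] choose=5:
    H0 returns (5, ())
    H1 returns (5, ())
    H2 returns [(5, ())]
= [(2, ()), (5, ())]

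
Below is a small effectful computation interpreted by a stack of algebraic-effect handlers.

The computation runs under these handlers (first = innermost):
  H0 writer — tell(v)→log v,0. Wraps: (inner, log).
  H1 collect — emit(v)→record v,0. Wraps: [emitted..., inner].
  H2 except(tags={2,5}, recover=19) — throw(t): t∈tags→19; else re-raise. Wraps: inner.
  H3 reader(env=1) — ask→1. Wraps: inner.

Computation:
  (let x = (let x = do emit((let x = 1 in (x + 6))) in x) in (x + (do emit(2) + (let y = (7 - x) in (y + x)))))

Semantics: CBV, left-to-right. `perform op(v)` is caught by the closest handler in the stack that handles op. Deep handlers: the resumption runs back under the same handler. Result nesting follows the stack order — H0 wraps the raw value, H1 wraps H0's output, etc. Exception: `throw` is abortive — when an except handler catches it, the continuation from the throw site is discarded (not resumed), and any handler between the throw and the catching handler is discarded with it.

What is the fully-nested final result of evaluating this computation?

Answer: [7, 2, (7, ())]

Step-by-step:
emit(7) @ H1 ⇒ out+=7
emit(2) @ H1 ⇒ out+=2
H0 returns (7, ())
H1 returns [7, 2, (7, ())]
H2 returns [7, 2, (7, ())]
H3 returns [7, 2, (7, ())]
= [7, 2, (7, ())]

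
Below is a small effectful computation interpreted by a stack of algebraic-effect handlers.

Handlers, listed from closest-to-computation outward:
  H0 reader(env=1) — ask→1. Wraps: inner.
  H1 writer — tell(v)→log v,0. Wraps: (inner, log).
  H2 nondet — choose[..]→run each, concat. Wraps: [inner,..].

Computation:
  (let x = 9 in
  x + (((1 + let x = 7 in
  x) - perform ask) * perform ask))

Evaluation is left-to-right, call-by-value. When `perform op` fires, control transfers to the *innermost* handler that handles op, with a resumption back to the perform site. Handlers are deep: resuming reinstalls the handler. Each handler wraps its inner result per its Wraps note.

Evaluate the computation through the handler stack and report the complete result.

Evaluation trace:
ask @ H0 ⇒ 1
ask @ H0 ⇒ 1
H0 returns 16
H1 returns (16, ())
H2 returns [(16, ())]
= [(16, ())]

Answer: [(16, ())]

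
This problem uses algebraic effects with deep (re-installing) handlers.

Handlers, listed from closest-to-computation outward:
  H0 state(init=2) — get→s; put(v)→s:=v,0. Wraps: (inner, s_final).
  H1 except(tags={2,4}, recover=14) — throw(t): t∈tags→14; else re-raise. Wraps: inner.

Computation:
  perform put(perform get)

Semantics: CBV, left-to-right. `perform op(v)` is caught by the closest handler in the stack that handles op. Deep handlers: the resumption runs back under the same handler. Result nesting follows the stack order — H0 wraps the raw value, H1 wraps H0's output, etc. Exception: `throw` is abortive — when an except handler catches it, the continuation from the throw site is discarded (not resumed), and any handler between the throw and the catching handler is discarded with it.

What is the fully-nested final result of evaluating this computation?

Step-by-step:
get @ H0 ⇒ 2
put(2) @ H0 ⇒ s:=2
H0 returns (0, 2)
H1 returns (0, 2)
= (0, 2)

Answer: (0, 2)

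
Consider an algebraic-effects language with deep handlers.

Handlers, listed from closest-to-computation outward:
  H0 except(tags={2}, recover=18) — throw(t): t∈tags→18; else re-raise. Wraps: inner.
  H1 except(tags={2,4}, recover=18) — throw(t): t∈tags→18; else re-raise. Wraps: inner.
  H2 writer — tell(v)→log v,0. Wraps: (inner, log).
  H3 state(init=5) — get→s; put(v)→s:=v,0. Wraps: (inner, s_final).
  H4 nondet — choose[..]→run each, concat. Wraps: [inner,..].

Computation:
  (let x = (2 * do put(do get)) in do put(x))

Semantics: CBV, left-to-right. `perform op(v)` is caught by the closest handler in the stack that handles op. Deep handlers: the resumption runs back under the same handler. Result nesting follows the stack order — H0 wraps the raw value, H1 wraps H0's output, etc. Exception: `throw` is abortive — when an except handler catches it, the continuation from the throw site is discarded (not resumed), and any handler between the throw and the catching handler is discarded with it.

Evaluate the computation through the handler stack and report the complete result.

Answer: [((0, ()), 0)]

Evaluation trace:
get @ H3 ⇒ 5
put(5) @ H3 ⇒ s:=5
put(0) @ H3 ⇒ s:=0
H0 returns 0
H1 returns 0
H2 returns (0, ())
H3 returns ((0, ()), 0)
H4 returns [((0, ()), 0)]
= [((0, ()), 0)]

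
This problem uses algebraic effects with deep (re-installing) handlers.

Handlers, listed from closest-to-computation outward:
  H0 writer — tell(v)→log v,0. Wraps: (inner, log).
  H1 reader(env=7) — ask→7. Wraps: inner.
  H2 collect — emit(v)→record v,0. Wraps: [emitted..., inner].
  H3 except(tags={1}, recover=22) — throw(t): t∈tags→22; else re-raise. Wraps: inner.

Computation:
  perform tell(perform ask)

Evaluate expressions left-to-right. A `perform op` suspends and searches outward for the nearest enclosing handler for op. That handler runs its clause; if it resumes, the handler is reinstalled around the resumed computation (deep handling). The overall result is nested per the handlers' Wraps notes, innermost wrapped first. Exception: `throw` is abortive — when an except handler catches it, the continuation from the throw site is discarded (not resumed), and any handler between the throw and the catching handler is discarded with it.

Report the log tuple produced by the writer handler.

Step-by-step:
ask @ H1 ⇒ 7
tell(7) @ H0 ⇒ log+=7
H0 returns (0, (7))
H1 returns (0, (7))
H2 returns [(0, (7))]
H3 returns [(0, (7))]
= [(0, (7))]

Answer: (7)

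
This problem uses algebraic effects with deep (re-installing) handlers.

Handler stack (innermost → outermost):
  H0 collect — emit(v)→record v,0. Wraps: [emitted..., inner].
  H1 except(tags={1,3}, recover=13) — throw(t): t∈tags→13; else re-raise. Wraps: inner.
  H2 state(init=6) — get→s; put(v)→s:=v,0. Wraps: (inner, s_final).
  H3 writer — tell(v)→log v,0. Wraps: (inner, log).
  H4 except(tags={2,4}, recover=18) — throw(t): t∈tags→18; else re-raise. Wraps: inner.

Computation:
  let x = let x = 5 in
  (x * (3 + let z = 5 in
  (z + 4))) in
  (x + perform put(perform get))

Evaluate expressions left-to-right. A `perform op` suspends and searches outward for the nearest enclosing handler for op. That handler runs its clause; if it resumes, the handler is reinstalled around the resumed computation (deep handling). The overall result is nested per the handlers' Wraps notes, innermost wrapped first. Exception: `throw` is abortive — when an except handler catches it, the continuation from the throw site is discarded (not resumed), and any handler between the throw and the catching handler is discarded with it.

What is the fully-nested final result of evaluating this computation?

Answer: (([60], 6), ())

Step-by-step:
get @ H2 ⇒ 6
put(6) @ H2 ⇒ s:=6
H0 returns [60]
H1 returns [60]
H2 returns ([60], 6)
H3 returns (([60], 6), ())
H4 returns (([60], 6), ())
= (([60], 6), ())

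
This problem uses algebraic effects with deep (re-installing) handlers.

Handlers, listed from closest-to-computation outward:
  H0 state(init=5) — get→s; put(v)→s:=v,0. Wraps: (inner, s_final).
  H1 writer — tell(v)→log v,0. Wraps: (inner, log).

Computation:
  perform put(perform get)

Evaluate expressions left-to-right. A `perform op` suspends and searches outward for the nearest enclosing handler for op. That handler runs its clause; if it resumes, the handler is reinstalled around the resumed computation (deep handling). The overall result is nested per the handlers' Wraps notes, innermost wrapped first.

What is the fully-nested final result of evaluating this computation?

Answer: ((0, 5), ())

Evaluation trace:
get @ H0 ⇒ 5
put(5) @ H0 ⇒ s:=5
H0 returns (0, 5)
H1 returns ((0, 5), ())
= ((0, 5), ())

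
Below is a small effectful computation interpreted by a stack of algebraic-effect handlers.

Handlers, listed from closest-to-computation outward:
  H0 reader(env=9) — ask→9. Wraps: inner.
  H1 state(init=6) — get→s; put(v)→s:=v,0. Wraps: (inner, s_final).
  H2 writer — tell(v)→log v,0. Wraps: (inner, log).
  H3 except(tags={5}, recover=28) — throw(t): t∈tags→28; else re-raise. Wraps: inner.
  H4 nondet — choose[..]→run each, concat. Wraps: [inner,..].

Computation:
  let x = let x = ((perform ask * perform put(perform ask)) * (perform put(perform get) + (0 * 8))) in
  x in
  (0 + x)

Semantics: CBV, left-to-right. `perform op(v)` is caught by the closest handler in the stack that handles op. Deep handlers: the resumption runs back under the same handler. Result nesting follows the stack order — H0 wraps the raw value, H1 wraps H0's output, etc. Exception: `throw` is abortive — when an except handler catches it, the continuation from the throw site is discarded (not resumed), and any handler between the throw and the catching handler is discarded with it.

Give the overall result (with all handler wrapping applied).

Answer: [((0, 9), ())]

Working:
ask @ H0 ⇒ 9
ask @ H0 ⇒ 9
put(9) @ H1 ⇒ s:=9
get @ H1 ⇒ 9
put(9) @ H1 ⇒ s:=9
H0 returns 0
H1 returns (0, 9)
H2 returns ((0, 9), ())
H3 returns ((0, 9), ())
H4 returns [((0, 9), ())]
= [((0, 9), ())]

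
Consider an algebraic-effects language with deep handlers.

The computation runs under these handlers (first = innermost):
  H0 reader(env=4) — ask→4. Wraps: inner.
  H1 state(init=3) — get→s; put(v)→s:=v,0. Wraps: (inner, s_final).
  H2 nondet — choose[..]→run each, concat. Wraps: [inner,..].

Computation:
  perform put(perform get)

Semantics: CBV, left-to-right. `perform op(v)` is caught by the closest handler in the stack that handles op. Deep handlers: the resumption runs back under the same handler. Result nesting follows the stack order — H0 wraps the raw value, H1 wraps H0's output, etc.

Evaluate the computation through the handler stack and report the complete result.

Working:
get @ H1 ⇒ 3
put(3) @ H1 ⇒ s:=3
H0 returns 0
H1 returns (0, 3)
H2 returns [(0, 3)]
= [(0, 3)]

Answer: [(0, 3)]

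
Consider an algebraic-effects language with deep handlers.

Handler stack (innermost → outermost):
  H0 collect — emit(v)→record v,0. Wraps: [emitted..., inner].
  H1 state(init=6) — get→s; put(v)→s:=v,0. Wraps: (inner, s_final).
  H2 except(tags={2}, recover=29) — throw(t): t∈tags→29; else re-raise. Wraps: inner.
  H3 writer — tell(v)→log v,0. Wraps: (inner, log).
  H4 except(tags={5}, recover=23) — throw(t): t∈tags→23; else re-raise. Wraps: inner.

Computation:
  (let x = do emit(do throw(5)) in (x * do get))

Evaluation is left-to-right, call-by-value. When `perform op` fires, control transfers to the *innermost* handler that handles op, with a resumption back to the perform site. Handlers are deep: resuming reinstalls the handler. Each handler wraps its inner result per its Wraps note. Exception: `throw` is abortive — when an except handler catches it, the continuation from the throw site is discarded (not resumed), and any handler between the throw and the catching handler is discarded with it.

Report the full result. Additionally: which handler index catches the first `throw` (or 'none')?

Evaluation trace:
throw(5) @ H2 re-raised
throw(5) @ H4 caught ⇒ 23
= 23

Answer: 23 ; first throw caught by: H4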